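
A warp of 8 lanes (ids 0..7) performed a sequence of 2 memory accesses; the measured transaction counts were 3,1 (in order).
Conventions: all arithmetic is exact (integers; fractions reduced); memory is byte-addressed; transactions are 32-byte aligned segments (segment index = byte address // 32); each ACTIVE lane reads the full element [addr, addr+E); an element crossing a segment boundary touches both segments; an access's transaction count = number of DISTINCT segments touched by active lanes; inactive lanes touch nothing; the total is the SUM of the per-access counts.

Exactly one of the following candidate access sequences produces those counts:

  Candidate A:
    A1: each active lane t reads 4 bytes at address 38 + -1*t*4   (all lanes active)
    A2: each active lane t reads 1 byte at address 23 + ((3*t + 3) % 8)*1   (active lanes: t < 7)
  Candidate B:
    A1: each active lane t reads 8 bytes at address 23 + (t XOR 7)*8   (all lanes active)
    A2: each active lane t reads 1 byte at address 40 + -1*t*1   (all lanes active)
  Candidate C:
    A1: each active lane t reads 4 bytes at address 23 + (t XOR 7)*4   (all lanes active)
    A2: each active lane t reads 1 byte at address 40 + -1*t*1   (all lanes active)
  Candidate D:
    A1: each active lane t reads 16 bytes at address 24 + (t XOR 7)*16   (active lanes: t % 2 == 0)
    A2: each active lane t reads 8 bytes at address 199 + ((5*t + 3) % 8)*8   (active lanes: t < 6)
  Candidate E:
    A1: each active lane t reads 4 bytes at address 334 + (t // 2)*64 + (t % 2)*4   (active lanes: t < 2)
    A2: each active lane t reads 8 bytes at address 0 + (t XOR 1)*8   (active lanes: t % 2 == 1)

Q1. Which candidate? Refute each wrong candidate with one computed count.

A: A1 gives 2 transactions, not 3
C: A1 gives 2 transactions, not 3
D: A1 gives 4 transactions, not 3
E: A1 gives 1 transaction, not 3
B: all counts match (3,1)

Answer: B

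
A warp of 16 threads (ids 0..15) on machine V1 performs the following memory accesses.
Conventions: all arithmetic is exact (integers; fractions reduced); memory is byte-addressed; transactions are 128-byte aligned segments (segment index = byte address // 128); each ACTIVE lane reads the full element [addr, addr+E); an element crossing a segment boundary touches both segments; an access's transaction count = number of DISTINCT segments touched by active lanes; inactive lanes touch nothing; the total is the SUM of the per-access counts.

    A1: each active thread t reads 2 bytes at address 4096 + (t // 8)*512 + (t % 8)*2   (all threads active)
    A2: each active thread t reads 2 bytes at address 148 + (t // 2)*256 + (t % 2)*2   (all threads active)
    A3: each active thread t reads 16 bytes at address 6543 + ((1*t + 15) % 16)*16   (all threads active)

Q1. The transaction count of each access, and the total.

A1: 2 transactions
A2: 8 transactions
A3: 3 transactions

Answer: 2,8,3; total 13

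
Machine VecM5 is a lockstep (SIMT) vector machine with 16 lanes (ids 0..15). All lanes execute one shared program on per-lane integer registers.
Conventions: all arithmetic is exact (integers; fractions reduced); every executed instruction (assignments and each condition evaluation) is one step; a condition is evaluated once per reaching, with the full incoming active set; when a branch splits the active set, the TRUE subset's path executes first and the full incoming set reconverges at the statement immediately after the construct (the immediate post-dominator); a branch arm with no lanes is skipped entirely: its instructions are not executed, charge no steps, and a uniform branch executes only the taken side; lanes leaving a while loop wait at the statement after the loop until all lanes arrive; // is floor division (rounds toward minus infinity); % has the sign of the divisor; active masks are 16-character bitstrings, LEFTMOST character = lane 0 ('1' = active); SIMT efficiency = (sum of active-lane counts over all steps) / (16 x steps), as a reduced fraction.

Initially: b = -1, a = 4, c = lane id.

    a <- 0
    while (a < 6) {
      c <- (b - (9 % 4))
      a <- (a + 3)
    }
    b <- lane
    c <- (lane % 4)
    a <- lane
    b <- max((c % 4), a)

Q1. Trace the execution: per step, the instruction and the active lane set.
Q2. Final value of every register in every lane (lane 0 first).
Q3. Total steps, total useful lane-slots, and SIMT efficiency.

step 0: a <- 0                       1111111111111111
step 1: eval (a < 6)                 1111111111111111
step 2: c <- (b - (9 % 4))           1111111111111111
step 3: a <- (a + 3)                 1111111111111111
step 4: eval (a < 6)                 1111111111111111
step 5: c <- (b - (9 % 4))           1111111111111111
step 6: a <- (a + 3)                 1111111111111111
step 7: eval (a < 6)                 1111111111111111
step 8: b <- lane                    1111111111111111
step 9: c <- (lane % 4)              1111111111111111
step 10: a <- lane                    1111111111111111
step 11: b <- max((c % 4), a)         1111111111111111

Answer: 12 steps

b: 0,1,2,3,4,5,6,7,8,9,10,11,12,13,14,15
a: 0,1,2,3,4,5,6,7,8,9,10,11,12,13,14,15
c: 0,1,2,3,0,1,2,3,0,1,2,3,0,1,2,3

steps = 12; useful = 192; efficiency = 192/192 = 1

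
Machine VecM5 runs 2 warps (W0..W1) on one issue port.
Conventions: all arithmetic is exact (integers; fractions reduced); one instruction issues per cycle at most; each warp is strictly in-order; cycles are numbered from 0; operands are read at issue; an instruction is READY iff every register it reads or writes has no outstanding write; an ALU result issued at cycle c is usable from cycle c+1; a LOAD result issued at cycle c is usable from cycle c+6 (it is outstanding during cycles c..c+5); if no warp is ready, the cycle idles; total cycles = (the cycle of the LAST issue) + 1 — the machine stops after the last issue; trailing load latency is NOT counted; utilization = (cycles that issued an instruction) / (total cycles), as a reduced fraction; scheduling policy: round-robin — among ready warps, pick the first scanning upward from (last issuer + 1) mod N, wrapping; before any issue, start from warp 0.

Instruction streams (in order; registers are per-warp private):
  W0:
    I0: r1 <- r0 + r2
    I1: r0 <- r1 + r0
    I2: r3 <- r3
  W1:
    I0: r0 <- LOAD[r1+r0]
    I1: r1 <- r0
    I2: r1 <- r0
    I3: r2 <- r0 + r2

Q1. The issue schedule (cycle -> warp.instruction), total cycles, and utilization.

cycle 0: W0.I0
cycle 1: W1.I0
cycle 2: W0.I1
cycle 3: W0.I2
cycle 4: idle
cycle 5: idle
cycle 6: idle
cycle 7: W1.I1
cycle 8: W1.I2
cycle 9: W1.I3

Answer: 10 cycles, utilization 7/10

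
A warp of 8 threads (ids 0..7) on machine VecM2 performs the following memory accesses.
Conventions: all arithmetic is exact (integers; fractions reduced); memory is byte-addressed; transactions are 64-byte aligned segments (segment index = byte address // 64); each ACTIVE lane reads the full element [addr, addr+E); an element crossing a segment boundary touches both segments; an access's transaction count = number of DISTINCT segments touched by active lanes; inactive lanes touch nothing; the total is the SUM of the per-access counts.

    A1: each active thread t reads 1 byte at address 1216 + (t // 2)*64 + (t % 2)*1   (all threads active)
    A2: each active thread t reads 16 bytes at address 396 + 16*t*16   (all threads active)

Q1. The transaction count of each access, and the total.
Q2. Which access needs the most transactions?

A1: 4 transactions
A2: 8 transactions

Answer: 4,8; total 12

Answer: A2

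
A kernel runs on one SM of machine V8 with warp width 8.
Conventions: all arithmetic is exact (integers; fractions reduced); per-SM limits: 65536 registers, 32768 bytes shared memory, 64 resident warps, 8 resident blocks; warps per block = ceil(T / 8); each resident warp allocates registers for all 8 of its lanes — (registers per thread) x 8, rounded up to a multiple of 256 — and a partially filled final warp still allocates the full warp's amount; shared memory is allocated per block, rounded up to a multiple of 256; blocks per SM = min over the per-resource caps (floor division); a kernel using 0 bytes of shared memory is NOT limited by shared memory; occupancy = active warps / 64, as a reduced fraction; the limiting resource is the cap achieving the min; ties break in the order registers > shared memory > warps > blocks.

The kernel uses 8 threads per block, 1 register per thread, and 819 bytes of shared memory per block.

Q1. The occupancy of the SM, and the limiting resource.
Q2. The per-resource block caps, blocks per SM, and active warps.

Answer: occupancy 1/8, limited by blocks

registers: 256 blocks
shared memory: 32 blocks
warps: 64 blocks
blocks: 8 blocks

Answer: 8 blocks, 8 active warps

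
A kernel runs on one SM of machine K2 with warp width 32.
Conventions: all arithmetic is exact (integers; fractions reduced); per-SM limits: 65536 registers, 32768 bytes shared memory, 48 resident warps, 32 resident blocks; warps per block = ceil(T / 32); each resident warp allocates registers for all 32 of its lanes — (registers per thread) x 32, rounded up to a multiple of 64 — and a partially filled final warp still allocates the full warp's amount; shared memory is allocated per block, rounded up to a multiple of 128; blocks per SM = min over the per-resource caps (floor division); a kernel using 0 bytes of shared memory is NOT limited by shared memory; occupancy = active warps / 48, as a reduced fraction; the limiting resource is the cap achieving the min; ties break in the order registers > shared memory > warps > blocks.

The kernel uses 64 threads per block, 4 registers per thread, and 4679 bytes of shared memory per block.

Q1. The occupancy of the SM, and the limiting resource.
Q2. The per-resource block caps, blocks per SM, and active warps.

Answer: occupancy 1/4, limited by shared memory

registers: 256 blocks
shared memory: 6 blocks
warps: 24 blocks
blocks: 32 blocks

Answer: 6 blocks, 12 active warps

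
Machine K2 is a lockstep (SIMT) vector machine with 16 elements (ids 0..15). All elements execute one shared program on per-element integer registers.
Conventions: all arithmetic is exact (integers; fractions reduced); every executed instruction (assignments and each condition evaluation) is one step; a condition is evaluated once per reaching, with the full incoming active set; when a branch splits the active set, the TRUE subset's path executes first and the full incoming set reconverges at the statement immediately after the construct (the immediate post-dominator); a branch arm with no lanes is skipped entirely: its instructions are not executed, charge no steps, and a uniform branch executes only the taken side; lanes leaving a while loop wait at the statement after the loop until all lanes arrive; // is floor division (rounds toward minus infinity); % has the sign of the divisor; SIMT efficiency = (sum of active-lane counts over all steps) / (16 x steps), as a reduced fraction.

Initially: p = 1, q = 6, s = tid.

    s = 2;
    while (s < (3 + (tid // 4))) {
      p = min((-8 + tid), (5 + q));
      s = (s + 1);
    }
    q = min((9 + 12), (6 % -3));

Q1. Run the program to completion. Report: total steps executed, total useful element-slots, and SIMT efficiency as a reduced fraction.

Answer: 15 steps, 168 useful, 7/10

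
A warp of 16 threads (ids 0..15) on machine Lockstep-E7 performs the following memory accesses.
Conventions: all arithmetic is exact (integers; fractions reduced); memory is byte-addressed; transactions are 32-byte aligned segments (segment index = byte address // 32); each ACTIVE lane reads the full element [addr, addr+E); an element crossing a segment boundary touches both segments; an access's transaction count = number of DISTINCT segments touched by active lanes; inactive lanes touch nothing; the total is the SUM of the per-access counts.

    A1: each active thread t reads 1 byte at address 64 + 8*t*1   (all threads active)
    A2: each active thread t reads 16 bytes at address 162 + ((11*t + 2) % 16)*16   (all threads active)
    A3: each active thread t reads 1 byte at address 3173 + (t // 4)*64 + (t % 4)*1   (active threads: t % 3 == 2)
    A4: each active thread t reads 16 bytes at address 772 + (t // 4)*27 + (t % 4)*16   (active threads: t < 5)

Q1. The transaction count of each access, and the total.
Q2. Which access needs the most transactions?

A1: 4 transactions
A2: 9 transactions
A3: 4 transactions
A4: 3 transactions

Answer: 4,9,4,3; total 20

Answer: A2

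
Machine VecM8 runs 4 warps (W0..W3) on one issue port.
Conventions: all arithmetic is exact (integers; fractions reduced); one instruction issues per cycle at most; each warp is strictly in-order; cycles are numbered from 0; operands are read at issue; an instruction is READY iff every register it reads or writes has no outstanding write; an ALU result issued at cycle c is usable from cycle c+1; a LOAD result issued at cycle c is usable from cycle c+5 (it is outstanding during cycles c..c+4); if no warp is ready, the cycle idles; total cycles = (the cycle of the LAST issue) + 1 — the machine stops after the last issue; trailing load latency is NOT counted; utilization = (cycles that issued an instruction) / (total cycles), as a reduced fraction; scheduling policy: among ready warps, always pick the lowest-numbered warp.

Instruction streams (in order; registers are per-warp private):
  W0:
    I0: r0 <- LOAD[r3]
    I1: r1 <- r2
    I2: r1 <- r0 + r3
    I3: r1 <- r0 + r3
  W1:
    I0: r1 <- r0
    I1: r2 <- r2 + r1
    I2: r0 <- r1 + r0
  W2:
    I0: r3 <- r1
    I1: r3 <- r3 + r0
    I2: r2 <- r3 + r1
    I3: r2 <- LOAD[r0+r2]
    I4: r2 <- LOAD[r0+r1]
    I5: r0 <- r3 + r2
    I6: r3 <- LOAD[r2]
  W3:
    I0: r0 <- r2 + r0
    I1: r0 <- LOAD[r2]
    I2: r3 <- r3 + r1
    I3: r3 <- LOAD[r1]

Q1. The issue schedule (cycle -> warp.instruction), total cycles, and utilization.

cycle 0: W0.I0
cycle 1: W0.I1
cycle 2: W1.I0
cycle 3: W1.I1
cycle 4: W1.I2
cycle 5: W0.I2
cycle 6: W0.I3
cycle 7: W2.I0
cycle 8: W2.I1
cycle 9: W2.I2
cycle 10: W2.I3
cycle 11: W3.I0
cycle 12: W3.I1
cycle 13: W3.I2
cycle 14: W3.I3
cycle 15: W2.I4
cycle 16: idle
cycle 17: idle
cycle 18: idle
cycle 19: idle
cycle 20: W2.I5
cycle 21: W2.I6

Answer: 22 cycles, utilization 9/11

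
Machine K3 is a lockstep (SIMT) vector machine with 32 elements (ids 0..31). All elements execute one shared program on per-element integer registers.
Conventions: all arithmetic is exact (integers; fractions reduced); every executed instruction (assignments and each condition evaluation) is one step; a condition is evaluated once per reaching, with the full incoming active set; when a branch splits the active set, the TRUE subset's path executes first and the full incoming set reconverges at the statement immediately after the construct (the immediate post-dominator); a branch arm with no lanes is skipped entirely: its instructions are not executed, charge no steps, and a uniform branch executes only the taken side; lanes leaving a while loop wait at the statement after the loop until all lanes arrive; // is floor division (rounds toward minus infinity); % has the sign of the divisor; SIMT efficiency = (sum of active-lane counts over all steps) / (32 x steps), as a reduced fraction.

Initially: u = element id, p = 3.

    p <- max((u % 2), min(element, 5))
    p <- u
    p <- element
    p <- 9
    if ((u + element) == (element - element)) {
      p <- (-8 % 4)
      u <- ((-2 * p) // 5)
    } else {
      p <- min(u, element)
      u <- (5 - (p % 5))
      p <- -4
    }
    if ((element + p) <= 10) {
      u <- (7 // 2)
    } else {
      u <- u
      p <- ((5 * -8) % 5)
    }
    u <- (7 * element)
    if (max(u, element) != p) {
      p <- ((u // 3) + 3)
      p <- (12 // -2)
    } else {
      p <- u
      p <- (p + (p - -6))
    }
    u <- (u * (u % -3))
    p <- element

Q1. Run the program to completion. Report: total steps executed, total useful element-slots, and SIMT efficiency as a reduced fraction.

Answer: 22 steps, 528 useful, 3/4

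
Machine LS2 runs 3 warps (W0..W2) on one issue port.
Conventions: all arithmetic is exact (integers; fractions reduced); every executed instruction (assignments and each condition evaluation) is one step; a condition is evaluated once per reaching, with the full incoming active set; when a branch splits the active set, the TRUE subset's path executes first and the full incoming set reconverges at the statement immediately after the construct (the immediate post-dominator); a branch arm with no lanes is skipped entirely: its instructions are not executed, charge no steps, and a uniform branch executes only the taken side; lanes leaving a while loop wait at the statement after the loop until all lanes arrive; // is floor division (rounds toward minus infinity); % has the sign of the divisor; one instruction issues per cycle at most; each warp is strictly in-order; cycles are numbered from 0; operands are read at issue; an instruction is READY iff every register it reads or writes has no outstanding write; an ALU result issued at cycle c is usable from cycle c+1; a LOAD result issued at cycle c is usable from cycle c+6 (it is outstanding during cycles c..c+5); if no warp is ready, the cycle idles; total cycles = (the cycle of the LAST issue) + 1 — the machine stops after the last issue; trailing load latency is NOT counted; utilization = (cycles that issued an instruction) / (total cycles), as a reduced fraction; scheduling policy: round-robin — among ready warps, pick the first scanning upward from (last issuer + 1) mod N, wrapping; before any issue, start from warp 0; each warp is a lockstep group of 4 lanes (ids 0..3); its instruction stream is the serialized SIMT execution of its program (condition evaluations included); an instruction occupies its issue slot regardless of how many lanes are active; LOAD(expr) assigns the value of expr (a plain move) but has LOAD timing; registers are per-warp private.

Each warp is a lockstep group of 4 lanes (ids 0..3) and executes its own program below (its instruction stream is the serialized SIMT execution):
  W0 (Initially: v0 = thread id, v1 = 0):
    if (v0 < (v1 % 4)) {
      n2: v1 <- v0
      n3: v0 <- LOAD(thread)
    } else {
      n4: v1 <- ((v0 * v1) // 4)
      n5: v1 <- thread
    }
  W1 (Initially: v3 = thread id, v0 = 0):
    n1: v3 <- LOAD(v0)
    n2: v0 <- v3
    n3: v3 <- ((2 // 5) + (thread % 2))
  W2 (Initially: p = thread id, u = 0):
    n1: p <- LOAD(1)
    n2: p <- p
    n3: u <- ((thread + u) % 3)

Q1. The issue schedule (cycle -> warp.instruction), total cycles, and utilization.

cycle 0: W0.I0
cycle 1: W1.I0
cycle 2: W2.I0
cycle 3: W0.I1
cycle 4: W0.I2
cycle 5: idle
cycle 6: idle
cycle 7: W1.I1
cycle 8: W2.I1
cycle 9: W1.I2
cycle 10: W2.I2

Answer: 11 cycles, utilization 9/11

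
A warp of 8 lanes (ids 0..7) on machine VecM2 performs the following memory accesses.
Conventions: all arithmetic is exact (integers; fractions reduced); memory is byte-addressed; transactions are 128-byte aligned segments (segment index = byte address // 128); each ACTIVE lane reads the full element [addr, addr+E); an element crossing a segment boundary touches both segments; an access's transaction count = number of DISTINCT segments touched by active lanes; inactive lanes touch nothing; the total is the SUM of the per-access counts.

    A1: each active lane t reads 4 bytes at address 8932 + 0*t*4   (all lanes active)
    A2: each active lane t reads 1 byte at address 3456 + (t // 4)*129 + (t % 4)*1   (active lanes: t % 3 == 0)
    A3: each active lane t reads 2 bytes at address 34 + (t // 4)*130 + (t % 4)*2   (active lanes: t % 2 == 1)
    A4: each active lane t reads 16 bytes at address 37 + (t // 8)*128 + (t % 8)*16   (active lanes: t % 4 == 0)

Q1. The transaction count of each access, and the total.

A1: 1 transaction
A2: 2 transactions
A3: 2 transactions
A4: 1 transaction

Answer: 1,2,2,1; total 6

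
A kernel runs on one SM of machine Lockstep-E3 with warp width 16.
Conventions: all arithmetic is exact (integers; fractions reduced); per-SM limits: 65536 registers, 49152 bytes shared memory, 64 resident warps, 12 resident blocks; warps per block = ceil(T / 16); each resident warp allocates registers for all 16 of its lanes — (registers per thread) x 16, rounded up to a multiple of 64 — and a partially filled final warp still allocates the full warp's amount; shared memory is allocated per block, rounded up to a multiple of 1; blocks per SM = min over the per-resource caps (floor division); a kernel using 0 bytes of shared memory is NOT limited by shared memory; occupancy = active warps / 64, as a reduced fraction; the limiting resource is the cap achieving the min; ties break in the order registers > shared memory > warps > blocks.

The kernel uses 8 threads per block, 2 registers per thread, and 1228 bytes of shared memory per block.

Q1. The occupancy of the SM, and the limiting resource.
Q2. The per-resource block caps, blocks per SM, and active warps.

Answer: occupancy 3/16, limited by blocks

registers: 1024 blocks
shared memory: 40 blocks
warps: 64 blocks
blocks: 12 blocks

Answer: 12 blocks, 12 active warps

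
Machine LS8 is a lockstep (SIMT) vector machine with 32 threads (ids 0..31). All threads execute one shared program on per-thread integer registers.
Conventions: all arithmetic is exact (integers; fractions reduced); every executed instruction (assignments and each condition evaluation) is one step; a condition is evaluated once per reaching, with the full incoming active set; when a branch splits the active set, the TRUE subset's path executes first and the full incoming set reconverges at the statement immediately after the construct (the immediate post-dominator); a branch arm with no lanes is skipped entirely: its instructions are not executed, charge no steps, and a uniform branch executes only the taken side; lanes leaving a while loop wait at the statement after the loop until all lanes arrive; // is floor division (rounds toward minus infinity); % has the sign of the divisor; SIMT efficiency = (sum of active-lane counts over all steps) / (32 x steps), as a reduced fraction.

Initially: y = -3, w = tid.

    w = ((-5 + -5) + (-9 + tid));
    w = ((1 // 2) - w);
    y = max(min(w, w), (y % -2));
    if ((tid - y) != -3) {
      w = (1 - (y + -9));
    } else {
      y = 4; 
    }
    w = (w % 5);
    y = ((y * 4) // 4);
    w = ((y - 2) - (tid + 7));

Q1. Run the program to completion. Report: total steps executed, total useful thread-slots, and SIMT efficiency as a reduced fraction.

Answer: 9 steps, 256 useful, 8/9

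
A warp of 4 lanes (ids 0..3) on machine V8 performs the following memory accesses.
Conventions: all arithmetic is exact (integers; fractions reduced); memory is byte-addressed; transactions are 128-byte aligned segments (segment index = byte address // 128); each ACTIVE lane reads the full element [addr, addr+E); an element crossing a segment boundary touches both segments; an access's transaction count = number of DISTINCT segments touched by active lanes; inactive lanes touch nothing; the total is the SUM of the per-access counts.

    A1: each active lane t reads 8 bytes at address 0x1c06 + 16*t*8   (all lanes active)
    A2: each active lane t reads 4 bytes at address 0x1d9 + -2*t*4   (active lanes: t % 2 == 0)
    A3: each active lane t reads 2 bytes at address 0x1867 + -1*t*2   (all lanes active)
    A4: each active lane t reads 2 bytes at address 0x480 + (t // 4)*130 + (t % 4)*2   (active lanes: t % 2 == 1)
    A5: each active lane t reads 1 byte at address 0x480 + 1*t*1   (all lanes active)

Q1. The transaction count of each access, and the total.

A1: 4 transactions
A2: 1 transaction
A3: 1 transaction
A4: 1 transaction
A5: 1 transaction

Answer: 4,1,1,1,1; total 8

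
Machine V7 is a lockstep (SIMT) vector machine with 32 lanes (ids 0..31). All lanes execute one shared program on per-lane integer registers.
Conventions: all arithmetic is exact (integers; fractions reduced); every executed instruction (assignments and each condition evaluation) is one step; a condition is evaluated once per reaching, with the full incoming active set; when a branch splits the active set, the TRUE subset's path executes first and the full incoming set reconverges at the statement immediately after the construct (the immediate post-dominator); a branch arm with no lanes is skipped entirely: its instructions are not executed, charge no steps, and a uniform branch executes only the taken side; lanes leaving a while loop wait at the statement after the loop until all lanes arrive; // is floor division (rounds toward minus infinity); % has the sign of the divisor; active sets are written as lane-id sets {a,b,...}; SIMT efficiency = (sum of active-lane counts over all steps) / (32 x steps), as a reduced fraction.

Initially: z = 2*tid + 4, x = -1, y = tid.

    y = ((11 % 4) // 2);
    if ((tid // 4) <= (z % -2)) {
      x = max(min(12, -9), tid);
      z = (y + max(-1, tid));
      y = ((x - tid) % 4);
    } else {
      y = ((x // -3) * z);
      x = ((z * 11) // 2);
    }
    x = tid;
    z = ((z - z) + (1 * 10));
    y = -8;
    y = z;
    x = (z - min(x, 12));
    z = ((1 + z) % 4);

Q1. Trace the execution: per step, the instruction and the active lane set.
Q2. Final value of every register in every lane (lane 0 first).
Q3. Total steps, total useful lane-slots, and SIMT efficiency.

step 0: y <- ((11 % 4) // 2)         {0,1,2,3,4,5,6,7,8,9,10,11,12,13,14,15,16,17,18,19,20,21,22,23,24,25,26,27,28,29,30,31}
step 1: eval ((tid // 4) <= (z % -2)) {0,1,2,3,4,5,6,7,8,9,10,11,12,13,14,15,16,17,18,19,20,21,22,23,24,25,26,27,28,29,30,31}
step 2: x <- max(min(12, -9), tid)   {0,1,2,3}
step 3: z <- (y + max(-1, tid))      {0,1,2,3}
step 4: y <- ((x - tid) % 4)         {0,1,2,3}
step 5: y <- ((x // -3) * z)         {4,5,6,7,8,9,10,11,12,13,14,15,16,17,18,19,20,21,22,23,24,25,26,27,28,29,30,31}
step 6: x <- ((z * 11) // 2)         {4,5,6,7,8,9,10,11,12,13,14,15,16,17,18,19,20,21,22,23,24,25,26,27,28,29,30,31}
step 7: x <- tid                     {0,1,2,3,4,5,6,7,8,9,10,11,12,13,14,15,16,17,18,19,20,21,22,23,24,25,26,27,28,29,30,31}
step 8: z <- ((z - z) + (1 * 10))    {0,1,2,3,4,5,6,7,8,9,10,11,12,13,14,15,16,17,18,19,20,21,22,23,24,25,26,27,28,29,30,31}
step 9: y <- -8                      {0,1,2,3,4,5,6,7,8,9,10,11,12,13,14,15,16,17,18,19,20,21,22,23,24,25,26,27,28,29,30,31}
step 10: y <- z                       {0,1,2,3,4,5,6,7,8,9,10,11,12,13,14,15,16,17,18,19,20,21,22,23,24,25,26,27,28,29,30,31}
step 11: x <- (z - min(x, 12))        {0,1,2,3,4,5,6,7,8,9,10,11,12,13,14,15,16,17,18,19,20,21,22,23,24,25,26,27,28,29,30,31}
step 12: z <- ((1 + z) % 4)           {0,1,2,3,4,5,6,7,8,9,10,11,12,13,14,15,16,17,18,19,20,21,22,23,24,25,26,27,28,29,30,31}

Answer: 13 steps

z: 3,3,3,3,3,3,3,3,3,3,3,3,3,3,3,3,3,3,3,3,3,3,3,3,3,3,3,3,3,3,3,3
x: 10,9,8,7,6,5,4,3,2,1,0,-1,-2,-2,-2,-2,-2,-2,-2,-2,-2,-2,-2,-2,-2,-2,-2,-2,-2,-2,-2,-2
y: 10,10,10,10,10,10,10,10,10,10,10,10,10,10,10,10,10,10,10,10,10,10,10,10,10,10,10,10,10,10,10,10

steps = 13; useful = 324; efficiency = 324/416 = 81/104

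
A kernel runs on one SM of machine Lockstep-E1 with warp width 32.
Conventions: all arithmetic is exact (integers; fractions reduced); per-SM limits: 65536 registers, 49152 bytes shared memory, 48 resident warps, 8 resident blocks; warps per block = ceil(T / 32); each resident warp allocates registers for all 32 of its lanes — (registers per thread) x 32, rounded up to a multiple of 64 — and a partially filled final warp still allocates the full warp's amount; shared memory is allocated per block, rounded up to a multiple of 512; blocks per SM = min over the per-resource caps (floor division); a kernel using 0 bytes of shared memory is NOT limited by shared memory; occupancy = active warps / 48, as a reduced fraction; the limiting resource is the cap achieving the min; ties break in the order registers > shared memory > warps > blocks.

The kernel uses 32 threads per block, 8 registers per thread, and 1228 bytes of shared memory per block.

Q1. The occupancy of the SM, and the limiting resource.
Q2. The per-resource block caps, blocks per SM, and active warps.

Answer: occupancy 1/6, limited by blocks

registers: 256 blocks
shared memory: 32 blocks
warps: 48 blocks
blocks: 8 blocks

Answer: 8 blocks, 8 active warps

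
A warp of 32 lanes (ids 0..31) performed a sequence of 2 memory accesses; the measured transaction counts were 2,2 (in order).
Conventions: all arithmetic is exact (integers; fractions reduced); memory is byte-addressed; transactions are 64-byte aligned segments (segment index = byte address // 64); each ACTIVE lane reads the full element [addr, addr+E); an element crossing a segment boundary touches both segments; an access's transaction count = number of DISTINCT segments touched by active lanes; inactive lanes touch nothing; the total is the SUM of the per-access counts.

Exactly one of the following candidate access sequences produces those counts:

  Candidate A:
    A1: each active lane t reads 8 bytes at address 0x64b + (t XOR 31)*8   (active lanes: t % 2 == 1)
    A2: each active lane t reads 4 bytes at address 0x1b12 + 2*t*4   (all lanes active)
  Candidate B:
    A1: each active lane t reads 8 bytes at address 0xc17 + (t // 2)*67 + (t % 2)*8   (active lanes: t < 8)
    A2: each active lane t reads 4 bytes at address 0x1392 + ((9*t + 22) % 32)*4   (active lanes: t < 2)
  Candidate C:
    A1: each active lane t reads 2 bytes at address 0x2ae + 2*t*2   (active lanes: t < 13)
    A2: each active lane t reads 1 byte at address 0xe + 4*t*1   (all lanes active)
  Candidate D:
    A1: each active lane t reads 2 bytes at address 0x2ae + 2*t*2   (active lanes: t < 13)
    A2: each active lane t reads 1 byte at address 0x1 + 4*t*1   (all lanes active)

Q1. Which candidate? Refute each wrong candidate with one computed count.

A: A1 gives 5 transactions, not 2
B: A1 gives 4 transactions, not 2
C: A2 gives 3 transactions, not 2
D: all counts match (2,2)

Answer: D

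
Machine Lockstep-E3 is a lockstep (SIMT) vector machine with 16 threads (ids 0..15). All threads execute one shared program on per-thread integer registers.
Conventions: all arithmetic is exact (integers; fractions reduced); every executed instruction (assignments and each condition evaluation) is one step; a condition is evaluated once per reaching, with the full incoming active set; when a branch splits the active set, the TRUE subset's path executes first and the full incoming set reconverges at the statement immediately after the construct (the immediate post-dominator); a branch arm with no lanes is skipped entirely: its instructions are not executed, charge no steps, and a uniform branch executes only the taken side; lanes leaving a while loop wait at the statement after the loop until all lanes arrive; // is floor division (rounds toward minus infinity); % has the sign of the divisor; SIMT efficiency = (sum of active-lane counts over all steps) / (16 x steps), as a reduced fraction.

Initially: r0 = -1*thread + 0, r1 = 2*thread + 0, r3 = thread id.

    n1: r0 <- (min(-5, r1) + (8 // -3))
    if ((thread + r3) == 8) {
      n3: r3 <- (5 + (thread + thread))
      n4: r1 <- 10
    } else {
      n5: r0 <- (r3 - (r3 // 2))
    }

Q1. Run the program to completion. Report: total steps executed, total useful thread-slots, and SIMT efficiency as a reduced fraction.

Answer: 5 steps, 49 useful, 49/80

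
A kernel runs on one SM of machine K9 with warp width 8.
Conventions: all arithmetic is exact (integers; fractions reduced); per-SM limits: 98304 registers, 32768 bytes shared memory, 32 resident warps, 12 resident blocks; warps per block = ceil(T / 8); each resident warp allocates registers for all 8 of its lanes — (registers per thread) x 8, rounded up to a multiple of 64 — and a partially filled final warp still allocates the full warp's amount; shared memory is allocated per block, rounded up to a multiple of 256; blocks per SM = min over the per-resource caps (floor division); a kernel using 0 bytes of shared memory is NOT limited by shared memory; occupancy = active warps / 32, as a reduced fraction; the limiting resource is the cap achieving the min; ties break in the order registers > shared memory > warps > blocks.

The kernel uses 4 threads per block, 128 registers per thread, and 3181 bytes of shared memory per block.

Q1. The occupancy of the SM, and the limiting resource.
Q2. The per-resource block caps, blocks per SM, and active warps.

Answer: occupancy 9/32, limited by shared memory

registers: 96 blocks
shared memory: 9 blocks
warps: 32 blocks
blocks: 12 blocks

Answer: 9 blocks, 9 active warps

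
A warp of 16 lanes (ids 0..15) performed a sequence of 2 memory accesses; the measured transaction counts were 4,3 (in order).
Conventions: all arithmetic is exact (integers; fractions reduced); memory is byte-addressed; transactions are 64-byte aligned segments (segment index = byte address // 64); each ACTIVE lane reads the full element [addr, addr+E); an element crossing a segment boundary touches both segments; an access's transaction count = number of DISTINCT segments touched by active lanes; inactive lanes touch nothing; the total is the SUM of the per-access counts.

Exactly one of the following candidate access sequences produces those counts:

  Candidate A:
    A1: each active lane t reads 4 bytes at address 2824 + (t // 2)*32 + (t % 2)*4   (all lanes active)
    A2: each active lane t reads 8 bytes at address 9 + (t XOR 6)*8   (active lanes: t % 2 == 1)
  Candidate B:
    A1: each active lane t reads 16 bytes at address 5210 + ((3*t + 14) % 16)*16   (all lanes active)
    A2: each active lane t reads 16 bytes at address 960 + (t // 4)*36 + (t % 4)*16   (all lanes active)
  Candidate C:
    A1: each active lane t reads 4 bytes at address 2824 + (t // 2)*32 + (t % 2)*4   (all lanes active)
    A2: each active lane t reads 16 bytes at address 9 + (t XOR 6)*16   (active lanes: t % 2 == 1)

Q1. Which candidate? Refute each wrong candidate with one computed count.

B: A1 gives 5 transactions, not 4
C: A2 gives 5 transactions, not 3
A: all counts match (4,3)

Answer: A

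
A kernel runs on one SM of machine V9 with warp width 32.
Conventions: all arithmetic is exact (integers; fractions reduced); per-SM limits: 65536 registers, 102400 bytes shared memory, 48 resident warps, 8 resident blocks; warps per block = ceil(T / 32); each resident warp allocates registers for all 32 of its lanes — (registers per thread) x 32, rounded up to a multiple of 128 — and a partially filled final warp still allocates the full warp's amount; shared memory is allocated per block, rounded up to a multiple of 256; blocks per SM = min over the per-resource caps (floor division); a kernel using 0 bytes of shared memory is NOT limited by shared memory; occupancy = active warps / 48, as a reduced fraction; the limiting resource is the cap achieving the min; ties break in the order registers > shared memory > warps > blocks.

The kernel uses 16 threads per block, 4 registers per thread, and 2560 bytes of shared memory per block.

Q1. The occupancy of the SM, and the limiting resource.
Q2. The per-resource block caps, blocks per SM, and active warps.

Answer: occupancy 1/6, limited by blocks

registers: 512 blocks
shared memory: 40 blocks
warps: 48 blocks
blocks: 8 blocks

Answer: 8 blocks, 8 active warps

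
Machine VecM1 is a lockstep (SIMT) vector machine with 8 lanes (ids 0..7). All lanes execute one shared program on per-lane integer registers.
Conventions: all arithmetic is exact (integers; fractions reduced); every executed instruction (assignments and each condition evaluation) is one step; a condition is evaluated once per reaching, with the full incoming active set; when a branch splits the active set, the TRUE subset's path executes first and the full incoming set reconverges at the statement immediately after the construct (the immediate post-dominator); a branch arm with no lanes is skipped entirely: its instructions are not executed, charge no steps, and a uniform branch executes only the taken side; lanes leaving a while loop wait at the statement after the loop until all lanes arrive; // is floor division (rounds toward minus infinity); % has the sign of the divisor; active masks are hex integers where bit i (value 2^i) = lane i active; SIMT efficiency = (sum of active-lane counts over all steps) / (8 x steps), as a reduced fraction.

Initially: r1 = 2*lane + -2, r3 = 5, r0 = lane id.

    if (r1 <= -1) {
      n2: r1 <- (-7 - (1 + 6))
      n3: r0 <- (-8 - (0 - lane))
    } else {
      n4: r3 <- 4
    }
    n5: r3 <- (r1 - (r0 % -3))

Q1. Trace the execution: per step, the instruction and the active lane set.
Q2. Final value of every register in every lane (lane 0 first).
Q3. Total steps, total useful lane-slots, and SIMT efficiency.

step 0: eval (r1 <= -1)              0xff
step 1: r1 <- (-7 - (1 + 6))         0x01
step 2: r0 <- (-8 - (0 - lane))      0x01
step 3: r3 <- 4                      0xfe
step 4: r3 <- (r1 - (r0 % -3))       0xff

Answer: 5 steps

r1: -14,0,2,4,6,8,10,12
r3: -12,2,3,4,8,9,10,14
r0: -8,1,2,3,4,5,6,7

steps = 5; useful = 25; efficiency = 25/40 = 5/8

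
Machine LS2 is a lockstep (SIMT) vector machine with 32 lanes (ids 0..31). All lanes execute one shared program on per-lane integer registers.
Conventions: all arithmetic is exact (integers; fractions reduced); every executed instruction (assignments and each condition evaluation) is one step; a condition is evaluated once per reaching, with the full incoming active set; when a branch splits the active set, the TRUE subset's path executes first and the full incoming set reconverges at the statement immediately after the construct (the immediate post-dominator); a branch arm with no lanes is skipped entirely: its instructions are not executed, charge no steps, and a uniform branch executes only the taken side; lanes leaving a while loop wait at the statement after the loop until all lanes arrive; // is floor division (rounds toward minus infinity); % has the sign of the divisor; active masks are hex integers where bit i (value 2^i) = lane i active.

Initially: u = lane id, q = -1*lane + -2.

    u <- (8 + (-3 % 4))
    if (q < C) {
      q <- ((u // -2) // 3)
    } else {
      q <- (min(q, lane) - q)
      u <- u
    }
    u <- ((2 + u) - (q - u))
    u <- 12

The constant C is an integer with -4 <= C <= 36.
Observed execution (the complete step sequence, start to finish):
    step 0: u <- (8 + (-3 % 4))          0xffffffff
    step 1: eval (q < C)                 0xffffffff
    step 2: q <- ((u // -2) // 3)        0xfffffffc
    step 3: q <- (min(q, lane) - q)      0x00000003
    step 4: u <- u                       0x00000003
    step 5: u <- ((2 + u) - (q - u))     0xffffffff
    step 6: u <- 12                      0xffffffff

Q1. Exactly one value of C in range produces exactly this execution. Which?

Answer: C = -3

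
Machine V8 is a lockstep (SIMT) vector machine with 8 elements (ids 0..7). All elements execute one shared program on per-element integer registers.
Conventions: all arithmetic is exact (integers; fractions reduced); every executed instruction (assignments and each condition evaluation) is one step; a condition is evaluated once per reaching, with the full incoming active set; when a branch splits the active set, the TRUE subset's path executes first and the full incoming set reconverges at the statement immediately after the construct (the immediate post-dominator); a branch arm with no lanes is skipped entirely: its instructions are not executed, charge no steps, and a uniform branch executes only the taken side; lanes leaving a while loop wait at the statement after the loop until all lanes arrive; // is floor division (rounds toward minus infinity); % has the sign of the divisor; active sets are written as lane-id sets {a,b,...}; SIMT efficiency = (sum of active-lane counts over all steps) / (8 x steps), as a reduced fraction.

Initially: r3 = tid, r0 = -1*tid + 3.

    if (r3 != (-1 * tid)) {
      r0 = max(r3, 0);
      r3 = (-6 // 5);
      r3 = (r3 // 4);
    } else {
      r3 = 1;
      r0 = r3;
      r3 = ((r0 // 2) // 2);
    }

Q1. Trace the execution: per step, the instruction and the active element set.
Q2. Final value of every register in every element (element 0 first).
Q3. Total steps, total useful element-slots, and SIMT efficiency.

step 0: eval (r3 != (-1 * tid))      {0,1,2,3,4,5,6,7}
step 1: r0 <- max(r3, 0)             {1,2,3,4,5,6,7}
step 2: r3 <- (-6 // 5)              {1,2,3,4,5,6,7}
step 3: r3 <- (r3 // 4)              {1,2,3,4,5,6,7}
step 4: r3 <- 1                      {0}
step 5: r0 <- r3                     {0}
step 6: r3 <- ((r0 // 2) // 2)       {0}

Answer: 7 steps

r3: 0,-1,-1,-1,-1,-1,-1,-1
r0: 1,1,2,3,4,5,6,7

steps = 7; useful = 32; efficiency = 32/56 = 4/7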